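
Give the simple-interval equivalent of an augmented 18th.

Subtracting seven from the interval number removes an octave: 18 − 14 = 4.
So an augmented eighteenth is 2 octaves plus an augmented fourth. The quality is unchanged.

augmented fourth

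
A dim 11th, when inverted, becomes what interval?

augmented 5th

First reduce the compound diminished eleventh to its simple form, a diminished fourth.
Inverted interval numbers add to nine, so a fourth pairs with a fifth (4 + 5 = 9).
Quality inverts too: diminished becomes augmented. That makes the inversion an augmented fifth.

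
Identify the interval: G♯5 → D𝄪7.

augmented 12th

G to D spans five letter names (G-A-B-C-D), plus an octave: a twelfth.
G#5 to D##7 spans 20 semitones — one semitone wider than the perfect twelfth (19) — giving an augmented twelfth.
(Equivalently, a compound augmented fifth: an augmented fifth plus an octave.)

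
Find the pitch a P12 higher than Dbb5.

Five letters up from D (plus an octave) reaches A.
Moving 19 semitones up from Dbb5 (the size of a perfect twelfth) reaches Abb6.

Abb6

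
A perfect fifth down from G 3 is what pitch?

Counting five letter names down from G lands on C.
A perfect fifth spans 7 semitones, so from G3 the target pitch is C3.

C 3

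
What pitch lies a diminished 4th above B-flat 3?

Four letter names up from B: E.
A diminished fourth spans 4 semitones, so from Bb3 the target pitch is Ebb4.

E-double-flat 4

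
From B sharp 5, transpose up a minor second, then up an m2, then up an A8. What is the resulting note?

Up a minor second from B#5: C#6 (1 semitone up).
C#6 up a minor second → D6 (1 semitone).
An augmented octave up from D6 is D#7.

D sharp 7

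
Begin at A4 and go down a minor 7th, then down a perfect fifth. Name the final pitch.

A4 down a minor seventh → B3 (10 semitones).
A perfect fifth down from B3 is E3.

E3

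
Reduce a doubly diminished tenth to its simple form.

Take out an octave (7 from the number): 10 − 7 = 3.
That makes a doubly diminished tenth a compound doubly diminished third — an octave plus a doubly diminished third.

doubly diminished 3rd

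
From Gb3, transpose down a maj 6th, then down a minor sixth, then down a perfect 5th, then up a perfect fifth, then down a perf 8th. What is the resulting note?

Db1

Gb3 down a major sixth → Bbb2 (9 semitones).
Bbb2 down a minor sixth → Db2 (8 semitones).
Db2 down a perfect fifth → Gb1 (7 semitones).
Up a perfect fifth from Gb1: Db2 (7 semitones up).
A perfect octave down from Db2 is Db1.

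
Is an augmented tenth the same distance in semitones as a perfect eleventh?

Yes

An augmented tenth = 17 semitones = a perfect eleventh; enharmonically equal.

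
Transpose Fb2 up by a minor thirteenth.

Six letters up from F (plus an octave) reaches D.
Moving 20 semitones up from Fb2 (the size of a minor thirteenth) reaches Dbb4.

Dbb4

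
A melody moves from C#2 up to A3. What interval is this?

C to A spans six letter names (C-D-E-F-G-A), plus an octave — that makes it a thirteenth of some quality.
C#2 to A3 is 20 semitones, a half step short of the major thirteenth (21), so this is minor.
(Equivalently, a compound minor sixth: a minor sixth plus an octave.)

minor thirteenth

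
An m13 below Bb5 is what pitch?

The thirteenth's letter: B down six letter names plus an octave → D.
A minor thirteenth spans 20 semitones, so from Bb5 the target pitch is D4.

D4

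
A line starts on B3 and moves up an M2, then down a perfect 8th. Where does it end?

C#3

B3 up a major second → C#4 (2 semitones).
C#4 down a perfect octave → C#3 (12 semitones).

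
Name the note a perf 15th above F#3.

For a fifteenth the letter name doesn't change: still F, two octaves up.
A perfect fifteenth spans 24 semitones, so from F#3 the target pitch is F#5.

F#5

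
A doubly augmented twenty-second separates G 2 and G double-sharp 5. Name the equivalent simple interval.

doubly augmented 8th

Each octave removed subtracts seven from the number: 22 − 14 = 8.
That makes a doubly augmented twenty-second a compound doubly augmented octave — 2 octaves plus a doubly augmented octave.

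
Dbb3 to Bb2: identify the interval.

d3

Descending from Dbb3 to Bb2 is the same interval as ascending Bb2 to Dbb3.
B to D spans three letter names (B-C-D): a third.
A major third would be 4 semitones; Bb2 to Dbb3 is 2, two semitones narrower, so the interval is diminished.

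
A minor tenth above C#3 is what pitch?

E4

Counting three letter names plus an octave up from C lands on E.
Moving 15 semitones up from C#3 (the size of a minor tenth) reaches E4.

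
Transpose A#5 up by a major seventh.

Seven letter names up from A: G.
Moving 11 semitones up from A#5 (the size of a major seventh) reaches G##6.

G##6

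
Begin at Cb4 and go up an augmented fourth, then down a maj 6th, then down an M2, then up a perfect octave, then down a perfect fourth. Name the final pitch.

Cb4 up an augmented fourth → F4 (6 semitones).
F4 down a major sixth → Ab3 (9 semitones).
Down a major second from Ab3: Gb3 (2 semitones down).
A perfect octave up from Gb3 is Gb4.
Down a perfect fourth from Gb4: Db4 (5 semitones down).

Db4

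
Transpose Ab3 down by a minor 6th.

Counting six letter names down from A lands on C.
Moving 8 semitones down from Ab3 (the size of a minor sixth) reaches C3.

C3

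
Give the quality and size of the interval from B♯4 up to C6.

d9

B to C spans two letter names (B-C), plus an octave: a ninth.
The major ninth is 14 semitones; here we have 12, two semitones narrower: diminished.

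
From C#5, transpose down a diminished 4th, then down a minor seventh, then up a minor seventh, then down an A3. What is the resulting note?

E4

C#5 down a diminished fourth → G##4 (4 semitones).
G##4 down a minor seventh → A##3 (10 semitones).
A##3 up a minor seventh → G##4 (10 semitones).
An augmented third down from G##4 is E4.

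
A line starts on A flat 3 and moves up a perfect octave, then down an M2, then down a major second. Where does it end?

Up a perfect octave from Ab3: Ab4 (12 semitones up).
A major second down from Ab4 is Gb4.
A major second down from Gb4 is Fb4.

F flat 4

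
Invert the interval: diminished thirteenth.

augmented third

First reduce the compound diminished thirteenth to its simple form, a diminished sixth.
The rule of nine gives the new number: 9 − 6 = 3, so a sixth becomes a third.
The quality also flips — diminished becomes augmented — giving an augmented third.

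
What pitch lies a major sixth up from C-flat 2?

A-flat 2

Six letter names up from C: A.
Moving 9 semitones up from Cb2 (the size of a major sixth) reaches Ab2.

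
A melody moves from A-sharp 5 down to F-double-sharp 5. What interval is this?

minor third

Descending from A#5 to F##5 is the same interval as ascending F##5 to A#5.
F to A spans three letter names (F-G-A) — that makes it a third of some quality.
At 3 semitones, F##5→A#5 falls one short of a major third: minor.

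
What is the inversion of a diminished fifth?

Interval numbers invert to sum to nine: 5 + 4 = 9, so a fifth inverts to a fourth.
And diminished becomes augmented under inversion, so we get an augmented fourth.

augmented 4th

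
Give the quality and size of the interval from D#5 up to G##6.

D to G spans four letter names (D-E-F-G), plus an octave: an eleventh.
The perfect eleventh is 17 semitones; here we have 18, one semitone wider: augmented.
(Equivalently, a compound augmented fourth: an augmented fourth plus an octave.)

A11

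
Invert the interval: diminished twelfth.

augmented fourth

First reduce the compound diminished twelfth to its simple form, a diminished fifth.
The rule of nine gives the new number: 9 − 5 = 4, so a fifth becomes a fourth.
And diminished becomes augmented under inversion, so we get an augmented fourth.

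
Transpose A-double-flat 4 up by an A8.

The letter stays A (same as the start), shifted an octave up.
Moving 13 semitones up from Abb4 (the size of an augmented octave) reaches Ab5.

A-flat 5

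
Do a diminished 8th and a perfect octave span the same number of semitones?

A diminished octave is 11 semitones but a perfect octave is 12 semitones — different sizes.

No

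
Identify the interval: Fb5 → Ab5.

major 3rd

F to A spans three letter names (F-G-A), so the interval is some kind of third.
The major third spans 4 semitones, and Fb5 to Ab5 is exactly 4 semitones — so this is a major third.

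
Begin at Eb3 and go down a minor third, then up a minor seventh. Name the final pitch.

A minor third down from Eb3 is C3.
A minor seventh up from C3 is Bb3.

Bb3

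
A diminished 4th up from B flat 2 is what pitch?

E double-flat 3

The fourth takes the letter from B up to E.
A diminished fourth is 4 semitones; 4 semitones up from Bb2 gives Ebb3.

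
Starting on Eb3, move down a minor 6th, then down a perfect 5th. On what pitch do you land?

Down a minor sixth from Eb3: G2 (8 semitones down).
Down a perfect fifth from G2: C2 (7 semitones down).

C2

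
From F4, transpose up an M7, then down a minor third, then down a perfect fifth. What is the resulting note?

A major seventh up from F4 is E5.
E5 down a minor third → C#5 (3 semitones).
C#5 down a perfect fifth → F#4 (7 semitones).

F#4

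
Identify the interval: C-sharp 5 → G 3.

augmented eleventh

Descending from C#5 to G3 is the same interval as ascending G3 to C#5.
G to C spans four letter names (G-A-B-C), plus an octave, so the interval is some kind of eleventh.
The perfect eleventh is 17 semitones; here we have 18, one semitone wider: augmented.
(Equivalently, a compound augmented fourth: an augmented fourth plus an octave.)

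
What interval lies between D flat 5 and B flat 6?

D to B spans six letter names (D-E-F-G-A-B), plus an octave: a thirteenth.
The major thirteenth spans 21 semitones, and Db5 to Bb6 is exactly 21 semitones — so this is a major thirteenth.
(Equivalently, a compound major sixth: a major sixth plus an octave.)

major thirteenth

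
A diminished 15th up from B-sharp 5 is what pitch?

B 7

A fifteenth keeps the letter name B, two octaves up from B.
A diminished fifteenth is 23 semitones; 23 semitones up from B#5 gives B7.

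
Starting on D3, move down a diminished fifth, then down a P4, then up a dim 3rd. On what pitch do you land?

F2

A diminished fifth down from D3 is G#2.
A perfect fourth down from G#2 is D#2.
Up a diminished third from D#2: F2 (2 semitones up).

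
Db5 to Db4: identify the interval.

perfect octave

Descending from Db5 to Db4 is the same interval as ascending Db4 to Db5.
D to D is the same letter name, plus an octave, so the interval is some kind of octave.
Db4 to Db5 is 12 semitones, matching the perfect octave exactly, so the quality is perfect.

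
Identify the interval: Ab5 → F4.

minor tenth

Descending from Ab5 to F4 is the same interval as ascending F4 to Ab5.
F to A spans three letter names (F-G-A), plus an octave — that makes it a tenth of some quality.
At 15 semitones, F4→Ab5 falls one short of a major tenth: minor.
(Equivalently, a compound minor third: a minor third plus an octave.)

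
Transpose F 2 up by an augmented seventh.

The seventh takes the letter from F up to E.
An augmented seventh spans 12 semitones, so from F2 the target pitch is E#3.

E sharp 3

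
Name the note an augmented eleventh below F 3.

Counting four letter names plus an octave down from F lands on C.
An augmented eleventh spans 18 semitones, so from F3 the target pitch is Cb2.

C-flat 2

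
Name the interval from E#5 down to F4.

Descending from E#5 to F4 is the same interval as ascending F4 to E#5.
F to E spans seven letter names (F-G-A-B-C-D-E): a seventh.
A major seventh would be 11 semitones; F4 to E#5 is 12, one semitone wider, so the interval is augmented.

A7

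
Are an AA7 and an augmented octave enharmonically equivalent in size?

Yes

A doubly augmented seventh = 13 semitones = an augmented octave; enharmonically equal.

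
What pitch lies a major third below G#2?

The third takes the letter from G down to E.
A major third spans 4 semitones, so from G#2 the target pitch is E2.

E2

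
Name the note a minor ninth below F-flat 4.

Counting two letter names plus an octave down from F lands on E.
A minor ninth spans 13 semitones, so from Fb4 the target pitch is Eb3.

E-flat 3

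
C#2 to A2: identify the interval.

m6

C to A spans six letter names (C-D-E-F-G-A) — that makes it a sixth of some quality.
A major sixth would be 9 semitones, but C#2 to A2 is 8 — one semitone narrower, making it a minor sixth.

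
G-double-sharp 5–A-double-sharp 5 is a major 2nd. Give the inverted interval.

minor 7th

Inverted interval numbers add to nine, so a second pairs with a seventh (2 + 7 = 9).
The quality also flips — major becomes minor — giving a minor seventh.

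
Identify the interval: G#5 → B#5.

major 3rd

G to B spans three letter names (G-A-B): a third.
Counting semitones, G#5→B#5 is 4, which is the major third.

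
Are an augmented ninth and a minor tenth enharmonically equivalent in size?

Yes

Both span 15 semitones: an augmented ninth and a minor tenth are the same chromatic distance.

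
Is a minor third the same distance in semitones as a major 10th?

3 semitones (minor third) vs 16 semitones (major tenth): not equal.

No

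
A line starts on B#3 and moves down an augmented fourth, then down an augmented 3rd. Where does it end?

Db3

Down an augmented fourth from B#3: F#3 (6 semitones down).
F#3 down an augmented third → Db3 (5 semitones).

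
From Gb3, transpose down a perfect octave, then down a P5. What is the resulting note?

Gb3 down a perfect octave → Gb2 (12 semitones).
Down a perfect fifth from Gb2: Cb2 (7 semitones down).

Cb2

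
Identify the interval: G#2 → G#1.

perfect 8th

Descending from G#2 to G#1 is the same interval as ascending G#1 to G#2.
G to G is the same letter name, plus an octave: an octave.
Counting semitones, G#1→G#2 is 12, which is the perfect octave.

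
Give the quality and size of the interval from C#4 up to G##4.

C to G spans five letter names (C-D-E-F-G) — that makes it a fifth of some quality.
A perfect fifth would be 7 semitones; C#4 to G##4 is 8, one semitone wider, so the interval is augmented.

augmented fifth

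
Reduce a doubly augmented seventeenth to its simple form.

doubly augmented 3rd

Take out 2 octaves (14 from the number): 17 − 14 = 3.
That makes a doubly augmented seventeenth a compound doubly augmented third — 2 octaves plus a doubly augmented third.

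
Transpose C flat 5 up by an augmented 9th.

Counting two letter names plus an octave up from C lands on D.
Moving 15 semitones up from Cb5 (the size of an augmented ninth) reaches D6.

D 6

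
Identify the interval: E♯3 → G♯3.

E to G spans three letter names (E-F-G) — that makes it a third of some quality.
E#3 to G#3 is 3 semitones, a half step short of the major third (4), so this is minor.

minor third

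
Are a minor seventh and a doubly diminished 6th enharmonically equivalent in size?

A minor seventh spans 10 semitones; a doubly diminished sixth spans 6 semitones. They differ by 4.

No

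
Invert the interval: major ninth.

m7

First reduce the compound major ninth to its simple form, a major second.
Inverted interval numbers add to nine, so a second pairs with a seventh (2 + 7 = 9).
Quality inverts too: major becomes minor. That makes the inversion a minor seventh.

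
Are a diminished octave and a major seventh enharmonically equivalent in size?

Yes

A diminished octave spans 11 semitones, and a major seventh also spans 11 semitones — they're enharmonic.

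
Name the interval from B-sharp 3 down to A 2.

augmented 9th

Descending from B#3 to A2 is the same interval as ascending A2 to B#3.
A to B spans two letter names (A-B), plus an octave — that makes it a ninth of some quality.
The major ninth is 14 semitones; here we have 15, one semitone wider: augmented.
(Equivalently, a compound augmented second: an augmented second plus an octave.)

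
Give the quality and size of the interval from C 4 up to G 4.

P5

C to G spans five letter names (C-D-E-F-G): a fifth.
Counting semitones, C4→G4 is 7, which is the perfect fifth.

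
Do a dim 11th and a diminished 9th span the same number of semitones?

16 semitones (diminished eleventh) vs 12 semitones (diminished ninth): not equal.

No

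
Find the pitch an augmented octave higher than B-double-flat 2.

The letter stays B (same as the start), shifted an octave up.
An augmented octave spans 13 semitones, so from Bbb2 the target pitch is Bb3.

B-flat 3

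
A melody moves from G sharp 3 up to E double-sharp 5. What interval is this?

G to E spans six letter names (G-A-B-C-D-E), plus an octave, so the interval is some kind of thirteenth.
G#3 to E##5 spans 22 semitones — one semitone wider than the major thirteenth (21) — giving an augmented thirteenth.
(Equivalently, a compound augmented sixth: an augmented sixth plus an octave.)

augmented thirteenth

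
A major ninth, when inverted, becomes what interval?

minor seventh

First reduce the compound major ninth to its simple form, a major second.
The rule of nine gives the new number: 9 − 2 = 7, so a second becomes a seventh.
And major becomes minor under inversion, so we get a minor seventh.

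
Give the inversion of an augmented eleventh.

diminished 5th

First reduce the compound augmented eleventh to its simple form, an augmented fourth.
Interval numbers invert to sum to nine: 4 + 5 = 9, so a fourth inverts to a fifth.
And augmented becomes diminished under inversion, so we get a diminished fifth.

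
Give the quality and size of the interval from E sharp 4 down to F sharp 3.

major 7th

Descending from E#4 to F#3 is the same interval as ascending F#3 to E#4.
F to E spans seven letter names (F-G-A-B-C-D-E), so the interval is some kind of seventh.
Counting semitones, F#3→E#4 is 11, which is the major seventh.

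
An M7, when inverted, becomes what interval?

Interval numbers invert to sum to nine: 7 + 2 = 9, so a seventh inverts to a second.
Quality inverts too: major becomes minor. That makes the inversion a minor second.

m2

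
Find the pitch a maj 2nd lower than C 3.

The second takes the letter from C down to B.
A major second is 2 semitones; 2 semitones down from C3 gives Bb2.

B flat 2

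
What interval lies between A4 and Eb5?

diminished 5th

A to E spans five letter names (A-B-C-D-E): a fifth.
The perfect fifth is 7 semitones; here we have 6, one semitone narrower: diminished.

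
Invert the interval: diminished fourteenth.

augmented second

First reduce the compound diminished fourteenth to its simple form, a diminished seventh.
Interval numbers invert to sum to nine: 7 + 2 = 9, so a seventh inverts to a second.
And diminished becomes augmented under inversion, so we get an augmented second.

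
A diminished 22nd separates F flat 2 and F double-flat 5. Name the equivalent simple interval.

Take out 2 octaves (14 from the number): 22 − 14 = 8.
That makes a diminished twenty-second a compound diminished octave — 2 octaves plus a diminished octave.

diminished octave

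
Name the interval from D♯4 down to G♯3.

perfect fifth

Descending from D#4 to G#3 is the same interval as ascending G#3 to D#4.
G to D spans five letter names (G-A-B-C-D) — that makes it a fifth of some quality.
G#3 to D#4 is 7 semitones, matching the perfect fifth exactly, so the quality is perfect.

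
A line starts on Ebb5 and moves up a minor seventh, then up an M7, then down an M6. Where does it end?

Ebb6

Ebb5 up a minor seventh → Dbb6 (10 semitones).
Up a major seventh from Dbb6: Cb7 (11 semitones up).
A major sixth down from Cb7 is Ebb6.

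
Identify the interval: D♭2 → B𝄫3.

D to B spans six letter names (D-E-F-G-A-B), plus an octave, so the interval is some kind of thirteenth.
At 20 semitones, Db2→Bbb3 falls one short of a major thirteenth: minor.
(Equivalently, a compound minor sixth: a minor sixth plus an octave.)

minor thirteenth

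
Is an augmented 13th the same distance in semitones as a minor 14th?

An augmented thirteenth = 22 semitones = a minor fourteenth; enharmonically equal.

Yes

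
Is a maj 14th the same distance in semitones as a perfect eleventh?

No

A major fourteenth is 23 semitones but a perfect eleventh is 17 semitones — different sizes.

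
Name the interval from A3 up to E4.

A to E spans five letter names (A-B-C-D-E): a fifth.
A3 to E4 is 7 semitones, matching the perfect fifth exactly, so the quality is perfect.

P5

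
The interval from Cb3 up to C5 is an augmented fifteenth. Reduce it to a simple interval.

Take out an octave (7 from the number): 15 − 7 = 8.
That makes an augmented fifteenth a compound augmented octave — an octave plus an augmented octave.

augmented 8th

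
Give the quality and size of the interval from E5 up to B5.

E to B spans five letter names (E-F-G-A-B): a fifth.
The perfect fifth spans 7 semitones, and E5 to B5 is exactly 7 semitones — so this is a perfect fifth.

perfect 5th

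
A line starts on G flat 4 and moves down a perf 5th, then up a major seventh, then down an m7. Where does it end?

Gb4 down a perfect fifth → Cb4 (7 semitones).
Cb4 up a major seventh → Bb4 (11 semitones).
Bb4 down a minor seventh → C4 (10 semitones).

C 4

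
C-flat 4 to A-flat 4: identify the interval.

major 6th

C to A spans six letter names (C-D-E-F-G-A), so the interval is some kind of sixth.
Cb4 to Ab4 is 9 semitones, matching the major sixth exactly, so the quality is major.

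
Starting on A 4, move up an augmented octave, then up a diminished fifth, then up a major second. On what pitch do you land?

An augmented octave up from A4 is A#5.
A diminished fifth up from A#5 is E6.
Up a major second from E6: F#6 (2 semitones up).

F sharp 6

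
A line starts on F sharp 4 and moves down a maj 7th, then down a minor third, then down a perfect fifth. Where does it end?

A 2

F#4 down a major seventh → G3 (11 semitones).
G3 down a minor third → E3 (3 semitones).
A perfect fifth down from E3 is A2.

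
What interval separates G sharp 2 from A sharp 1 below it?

Descending from G#2 to A#1 is the same interval as ascending A#1 to G#2.
A to G spans seven letter names (A-B-C-D-E-F-G), so the interval is some kind of seventh.
A major seventh would be 11 semitones, but A#1 to G#2 is 10 — one semitone narrower, making it a minor seventh.

minor 7th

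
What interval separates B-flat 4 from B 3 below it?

Descending from Bb4 to B3 is the same interval as ascending B3 to Bb4.
B to B is the same letter name, plus an octave, so the interval is some kind of octave.
B3 to Bb4 spans 11 semitones — one semitone narrower than the perfect octave (12) — giving a diminished octave.

diminished octave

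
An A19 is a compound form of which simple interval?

Each octave removed subtracts seven from the number: 19 − 14 = 5.
That makes an augmented nineteenth a compound augmented fifth — 2 octaves plus an augmented fifth.

augmented 5th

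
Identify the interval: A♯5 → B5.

A to B spans two letter names (A-B) — that makes it a second of some quality.
A#5 to B5 is 1 semitone, a half step short of the major second (2), so this is minor.

minor second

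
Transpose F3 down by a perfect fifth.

Five letter names down from F: B.
A perfect fifth is 7 semitones; 7 semitones down from F3 gives Bb2.

Bb2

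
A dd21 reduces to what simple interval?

Take out 2 octaves (14 from the number): 21 − 14 = 7.
So a doubly diminished twenty-first is 2 octaves plus a doubly diminished seventh. The quality is unchanged.

doubly diminished seventh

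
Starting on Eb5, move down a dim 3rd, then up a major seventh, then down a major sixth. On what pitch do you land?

Down a diminished third from Eb5: C#5 (2 semitones down).
C#5 up a major seventh → B#5 (11 semitones).
Down a major sixth from B#5: D#5 (9 semitones down).

D#5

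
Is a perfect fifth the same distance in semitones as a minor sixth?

No

7 semitones (perfect fifth) vs 8 semitones (minor sixth): not equal.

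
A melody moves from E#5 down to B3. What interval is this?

Descending from E#5 to B3 is the same interval as ascending B3 to E#5.
B to E spans four letter names (B-C-D-E), plus an octave, so the interval is some kind of eleventh.
B3 to E#5 spans 18 semitones — one semitone wider than the perfect eleventh (17) — giving an augmented eleventh.
(Equivalently, a compound augmented fourth: an augmented fourth plus an octave.)

augmented eleventh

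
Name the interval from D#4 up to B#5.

D to B spans six letter names (D-E-F-G-A-B), plus an octave: a thirteenth.
Counting semitones, D#4→B#5 is 21, which is the major thirteenth.
(Equivalently, a compound major sixth: a major sixth plus an octave.)

major thirteenth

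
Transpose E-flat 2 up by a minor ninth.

Counting two letter names plus an octave up from E lands on F.
A minor ninth is 13 semitones; 13 semitones up from Eb2 gives Fb3.

F-flat 3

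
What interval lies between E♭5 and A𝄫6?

d11

E to A spans four letter names (E-F-G-A), plus an octave — that makes it an eleventh of some quality.
Eb5 to Abb6 spans 16 semitones — one semitone narrower than the perfect eleventh (17) — giving a diminished eleventh.
(Equivalently, a compound diminished fourth: a diminished fourth plus an octave.)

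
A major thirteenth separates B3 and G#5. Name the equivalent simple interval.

major 6th

Subtracting seven from the interval number removes an octave: 13 − 7 = 6.
Quality carries through unchanged, so the simple form is a major sixth.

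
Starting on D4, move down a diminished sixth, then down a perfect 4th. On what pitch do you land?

D4 down a diminished sixth → F##3 (7 semitones).
A perfect fourth down from F##3 is C##3.

C##3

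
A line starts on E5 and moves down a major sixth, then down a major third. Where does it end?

E5 down a major sixth → G4 (9 semitones).
G4 down a major third → Eb4 (4 semitones).

Eb4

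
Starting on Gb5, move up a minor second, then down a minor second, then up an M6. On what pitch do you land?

Gb5 up a minor second → Abb5 (1 semitone).
Down a minor second from Abb5: Gb5 (1 semitone down).
Gb5 up a major sixth → Eb6 (9 semitones).

Eb6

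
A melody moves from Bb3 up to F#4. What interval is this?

B to F spans five letter names (B-C-D-E-F) — that makes it a fifth of some quality.
A perfect fifth would be 7 semitones; Bb3 to F#4 is 8, one semitone wider, so the interval is augmented.

A5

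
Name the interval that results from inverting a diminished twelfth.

First reduce the compound diminished twelfth to its simple form, a diminished fifth.
Inverted interval numbers add to nine, so a fifth pairs with a fourth (5 + 4 = 9).
Quality inverts too: diminished becomes augmented. That makes the inversion an augmented fourth.

augmented fourth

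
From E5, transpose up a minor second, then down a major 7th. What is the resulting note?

Gb4

Up a minor second from E5: F5 (1 semitone up).
F5 down a major seventh → Gb4 (11 semitones).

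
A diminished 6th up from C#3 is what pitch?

Ab3

The sixth takes the letter from C up to A.
A diminished sixth is 7 semitones; 7 semitones up from C#3 gives Ab3.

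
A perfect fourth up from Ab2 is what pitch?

Db3

Four letter names up from A: D.
A perfect fourth is 5 semitones; 5 semitones up from Ab2 gives Db3.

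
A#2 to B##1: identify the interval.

diminished seventh

Descending from A#2 to B##1 is the same interval as ascending B##1 to A#2.
B to A spans seven letter names (B-C-D-E-F-G-A): a seventh.
B##1 to A#2 spans 9 semitones — two semitones narrower than the major seventh (11) — giving a diminished seventh.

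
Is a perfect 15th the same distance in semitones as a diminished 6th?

A perfect fifteenth spans 24 semitones; a diminished sixth spans 7 semitones. They differ by 17.

No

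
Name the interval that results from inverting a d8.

Inverted interval numbers add to nine, so an octave pairs with a unison (8 + 1 = 9).
Quality inverts too: diminished becomes augmented. That makes the inversion an augmented unison.

augmented 1st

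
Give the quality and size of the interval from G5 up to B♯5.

augmented 3rd

G to B spans three letter names (G-A-B) — that makes it a third of some quality.
A major third would be 4 semitones; G5 to B#5 is 5, one semitone wider, so the interval is augmented.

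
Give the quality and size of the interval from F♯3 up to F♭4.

dd8

F to F is the same letter name, plus an octave, so the interval is some kind of octave.
F#3 to Fb4 spans 10 semitones — two semitones narrower than the perfect octave (12) — giving a doubly diminished octave.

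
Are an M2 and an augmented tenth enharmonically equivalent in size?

No

A major second is 2 semitones but an augmented tenth is 17 semitones — different sizes.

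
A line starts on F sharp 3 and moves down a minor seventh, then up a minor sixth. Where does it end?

E 3

A minor seventh down from F#3 is G#2.
A minor sixth up from G#2 is E3.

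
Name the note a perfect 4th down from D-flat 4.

The fourth takes the letter from D down to A.
A perfect fourth spans 5 semitones, so from Db4 the target pitch is Ab3.

A-flat 3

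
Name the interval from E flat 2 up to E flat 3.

perfect octave

E to E is the same letter name, plus an octave: an octave.
Eb2 to Eb3 is 12 semitones, matching the perfect octave exactly, so the quality is perfect.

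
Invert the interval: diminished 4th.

The rule of nine gives the new number: 9 − 4 = 5, so a fourth becomes a fifth.
And diminished becomes augmented under inversion, so we get an augmented fifth.

A5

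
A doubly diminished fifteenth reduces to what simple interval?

Subtracting seven from the interval number removes an octave: 15 − 7 = 8.
That makes a doubly diminished fifteenth a compound doubly diminished octave — an octave plus a doubly diminished octave.

doubly diminished octave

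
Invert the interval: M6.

minor third

The rule of nine gives the new number: 9 − 6 = 3, so a sixth becomes a third.
Quality inverts too: major becomes minor. That makes the inversion a minor third.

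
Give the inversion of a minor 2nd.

Inverted interval numbers add to nine, so a second pairs with a seventh (2 + 7 = 9).
And minor becomes major under inversion, so we get a major seventh.

major 7th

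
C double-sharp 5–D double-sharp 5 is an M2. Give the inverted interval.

Inverted interval numbers add to nine, so a second pairs with a seventh (2 + 7 = 9).
And major becomes minor under inversion, so we get a minor seventh.

m7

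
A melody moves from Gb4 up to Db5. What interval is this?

G to D spans five letter names (G-A-B-C-D): a fifth.
The perfect fifth spans 7 semitones, and Gb4 to Db5 is exactly 7 semitones — so this is a perfect fifth.

perfect fifth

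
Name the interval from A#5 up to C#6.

minor 3rd

A to C spans three letter names (A-B-C) — that makes it a third of some quality.
At 3 semitones, A#5→C#6 falls one short of a major third: minor.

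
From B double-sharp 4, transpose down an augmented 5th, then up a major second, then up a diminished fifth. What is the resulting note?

C sharp 5

An augmented fifth down from B##4 is E#4.
E#4 up a major second → F##4 (2 semitones).
Up a diminished fifth from F##4: C#5 (6 semitones up).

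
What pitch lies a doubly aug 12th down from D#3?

Gb1

Five letters down from D (plus an octave) reaches G.
A doubly augmented twelfth is 21 semitones; 21 semitones down from D#3 gives Gb1.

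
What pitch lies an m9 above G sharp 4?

A 5

Counting two letter names plus an octave up from G lands on A.
A minor ninth is 13 semitones; 13 semitones up from G#4 gives A5.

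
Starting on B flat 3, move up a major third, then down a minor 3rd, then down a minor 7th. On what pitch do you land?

C sharp 3

Up a major third from Bb3: D4 (4 semitones up).
D4 down a minor third → B3 (3 semitones).
A minor seventh down from B3 is C#3.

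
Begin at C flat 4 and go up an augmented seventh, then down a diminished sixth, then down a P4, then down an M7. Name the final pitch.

An augmented seventh up from Cb4 is B4.
B4 down a diminished sixth → D##4 (7 semitones).
A perfect fourth down from D##4 is A##3.
Down a major seventh from A##3: B#2 (11 semitones down).

B sharp 2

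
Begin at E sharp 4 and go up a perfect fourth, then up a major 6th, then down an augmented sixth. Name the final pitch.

A perfect fourth up from E#4 is A#4.
A#4 up a major sixth → F##5 (9 semitones).
F##5 down an augmented sixth → A4 (10 semitones).

A 4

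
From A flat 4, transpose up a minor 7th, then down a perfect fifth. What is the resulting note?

Ab4 up a minor seventh → Gb5 (10 semitones).
A perfect fifth down from Gb5 is Cb5.

C flat 5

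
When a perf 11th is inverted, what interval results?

First reduce the compound perfect eleventh to its simple form, a perfect fourth.
The rule of nine gives the new number: 9 − 4 = 5, so a fourth becomes a fifth.
And perfect stays perfect under inversion, so we get a perfect fifth.

perfect 5th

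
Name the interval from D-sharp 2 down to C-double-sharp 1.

minor ninth

Descending from D#2 to C##1 is the same interval as ascending C##1 to D#2.
C to D spans two letter names (C-D), plus an octave — that makes it a ninth of some quality.
C##1 to D#2 is 13 semitones, a half step short of the major ninth (14), so this is minor.
(Equivalently, a compound minor second: a minor second plus an octave.)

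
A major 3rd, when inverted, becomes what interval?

Inverted interval numbers add to nine, so a third pairs with a sixth (3 + 6 = 9).
The quality also flips — major becomes minor — giving a minor sixth.

minor sixth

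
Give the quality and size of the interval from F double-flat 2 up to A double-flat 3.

M10

F to A spans three letter names (F-G-A), plus an octave, so the interval is some kind of tenth.
Fbb2 to Abb3 is 16 semitones, matching the major tenth exactly, so the quality is major.
(Equivalently, a compound major third: a major third plus an octave.)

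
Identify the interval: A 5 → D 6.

perfect 4th

A to D spans four letter names (A-B-C-D), so the interval is some kind of fourth.
A5 to D6 is 5 semitones, matching the perfect fourth exactly, so the quality is perfect.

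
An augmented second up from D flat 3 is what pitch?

The second takes the letter from D up to E.
Moving 3 semitones up from Db3 (the size of an augmented second) reaches E3.

E 3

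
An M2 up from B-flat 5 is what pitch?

Counting two letter names up from B lands on C.
A major second spans 2 semitones, so from Bb5 the target pitch is C6.

C 6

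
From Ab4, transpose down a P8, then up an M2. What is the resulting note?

A perfect octave down from Ab4 is Ab3.
A major second up from Ab3 is Bb3.

Bb3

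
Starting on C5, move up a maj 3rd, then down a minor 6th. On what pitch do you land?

G#4

Up a major third from C5: E5 (4 semitones up).
Down a minor sixth from E5: G#4 (8 semitones down).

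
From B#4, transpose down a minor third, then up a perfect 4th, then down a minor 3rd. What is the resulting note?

A##4

Down a minor third from B#4: G##4 (3 semitones down).
Up a perfect fourth from G##4: C##5 (5 semitones up).
A minor third down from C##5 is A##4.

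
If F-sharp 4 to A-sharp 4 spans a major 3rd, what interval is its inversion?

m6

The rule of nine gives the new number: 9 − 3 = 6, so a third becomes a sixth.
The quality also flips — major becomes minor — giving a minor sixth.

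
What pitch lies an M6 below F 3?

Counting six letter names down from F lands on A.
A major sixth spans 9 semitones, so from F3 the target pitch is Ab2.

A-flat 2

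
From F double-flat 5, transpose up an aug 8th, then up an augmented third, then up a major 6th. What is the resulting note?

F sharp 7

An augmented octave up from Fbb5 is Fb6.
An augmented third up from Fb6 is A6.
Up a major sixth from A6: F#7 (9 semitones up).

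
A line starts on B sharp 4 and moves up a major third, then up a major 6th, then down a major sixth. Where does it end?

Up a major third from B#4: D##5 (4 semitones up).
Up a major sixth from D##5: B##5 (9 semitones up).
A major sixth down from B##5 is D##5.

D double-sharp 5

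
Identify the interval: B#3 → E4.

diminished fourth

B to E spans four letter names (B-C-D-E) — that makes it a fourth of some quality.
The perfect fourth is 5 semitones; here we have 4, one semitone narrower: diminished.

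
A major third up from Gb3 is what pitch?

Three letter names up from G: B.
A major third spans 4 semitones, so from Gb3 the target pitch is Bb3.

Bb3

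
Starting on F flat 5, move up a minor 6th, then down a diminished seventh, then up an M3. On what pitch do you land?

A minor sixth up from Fb5 is Dbb6.
Down a diminished seventh from Dbb6: Eb5 (9 semitones down).
Up a major third from Eb5: G5 (4 semitones up).

G 5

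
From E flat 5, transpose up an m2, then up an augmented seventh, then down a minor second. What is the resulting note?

A minor second up from Eb5 is Fb5.
Up an augmented seventh from Fb5: E6 (12 semitones up).
A minor second down from E6 is D#6.

D sharp 6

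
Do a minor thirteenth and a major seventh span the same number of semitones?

No

A minor thirteenth spans 20 semitones; a major seventh spans 11 semitones. They differ by 9.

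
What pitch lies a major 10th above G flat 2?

The tenth's letter: G up three letter names plus an octave → B.
Moving 16 semitones up from Gb2 (the size of a major tenth) reaches Bb3.

B flat 3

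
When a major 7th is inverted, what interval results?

minor second

Interval numbers invert to sum to nine: 7 + 2 = 9, so a seventh inverts to a second.
Quality inverts too: major becomes minor. That makes the inversion a minor second.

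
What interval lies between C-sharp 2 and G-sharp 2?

perfect fifth

C to G spans five letter names (C-D-E-F-G): a fifth.
The perfect fifth spans 7 semitones, and C#2 to G#2 is exactly 7 semitones — so this is a perfect fifth.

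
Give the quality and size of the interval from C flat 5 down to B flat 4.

minor second

Descending from Cb5 to Bb4 is the same interval as ascending Bb4 to Cb5.
B to C spans two letter names (B-C), so the interval is some kind of second.
A major second would be 2 semitones, but Bb4 to Cb5 is 1 — one semitone narrower, making it a minor second.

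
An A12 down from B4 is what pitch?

The twelfth's letter: B down five letter names plus an octave → E.
An augmented twelfth spans 20 semitones, so from B4 the target pitch is Eb3.

Eb3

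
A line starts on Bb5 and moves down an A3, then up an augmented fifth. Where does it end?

Down an augmented third from Bb5: Gbb5 (5 semitones down).
An augmented fifth up from Gbb5 is Db6.

Db6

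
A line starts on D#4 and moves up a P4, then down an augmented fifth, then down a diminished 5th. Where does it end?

A perfect fourth up from D#4 is G#4.
Down an augmented fifth from G#4: C4 (8 semitones down).
C4 down a diminished fifth → F#3 (6 semitones).

F#3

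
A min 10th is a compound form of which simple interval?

minor third

Take out an octave (7 from the number): 10 − 7 = 3.
Quality carries through unchanged, so the simple form is a minor third.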